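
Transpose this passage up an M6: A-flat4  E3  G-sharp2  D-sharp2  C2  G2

F5 C#4 E#3 B#2 A2 E3

Ab4 → F5
E3 → C#4
G#2 → E#3
D#2 → B#2
C2 → A2
G2 → E3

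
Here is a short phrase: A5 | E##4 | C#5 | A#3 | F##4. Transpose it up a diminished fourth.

A5 -> Db6
E##4 -> A#4
C#5 -> F5
A#3 -> D4
F##4 -> B4

Db6 A#4 F5 D4 B4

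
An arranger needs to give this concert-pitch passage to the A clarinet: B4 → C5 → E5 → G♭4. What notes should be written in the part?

D5 Eb5 G5 Bbb4

The A clarinet sounds a minor third below written, so the written part must be a minor third above concert — transpose each note up.
B4 -> D5
C5 -> Eb5
E5 -> G5
Gb4 -> Bbb4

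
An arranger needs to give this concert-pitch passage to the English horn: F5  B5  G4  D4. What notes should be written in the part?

C6 F#6 D5 A4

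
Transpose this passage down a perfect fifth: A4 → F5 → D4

A4 gives D4
F5 gives Bb4
D4 gives G3

D4 Bb4 G3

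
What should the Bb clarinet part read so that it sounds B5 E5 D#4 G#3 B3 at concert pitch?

Written C4 sounds as Bb3 on the Bb clarinet, so concert pitches are written a major second up.
B5 gives C#6
E5 gives F#5
D#4 gives E#4
G#3 gives A#3
B3 gives C#4

C#6 F#5 E#4 A#3 C#4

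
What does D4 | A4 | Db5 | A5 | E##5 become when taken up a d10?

Fb5 Cb6 Fbb6 Cb7 G#6

D4 becomes Fb5
A4 becomes Cb6
Db5 becomes Fbb6
A5 becomes Cb7
E##5 becomes G#6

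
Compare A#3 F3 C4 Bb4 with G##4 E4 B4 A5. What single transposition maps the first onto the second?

up a major seventh

From A#3 to G##4 is 7 letter names — a seventh of some quality.
A#3 to G##4 is 11 semitones, which makes it a major seventh; the second version is higher, so the direction is up.
Checking another pair — Bb4 → A5 — gives the same interval.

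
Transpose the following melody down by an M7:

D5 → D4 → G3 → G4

A major seventh down from D5 gives Eb4.
D4 down a major seventh is Eb3.
G3 down a major seventh is Ab2.
G4 down a major seventh is Ab3.

Eb4 Eb3 Ab2 Ab3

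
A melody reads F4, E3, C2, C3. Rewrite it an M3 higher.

A4 G#3 E2 E3

F4 becomes A4
E3 becomes G#3
C2 becomes E2
C3 becomes E3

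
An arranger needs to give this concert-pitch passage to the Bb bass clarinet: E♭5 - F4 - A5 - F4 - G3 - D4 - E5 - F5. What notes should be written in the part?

Written C4 sounds as Bb2 on the Bb bass clarinet, so concert pitches are written a major ninth up.
Eb5 to F6
F4 to G5
A5 to B6
F4 to G5
G3 to A4
D4 to E5
E5 to F#6
F5 to G6

F6 G5 B6 G5 A4 E5 F#6 G6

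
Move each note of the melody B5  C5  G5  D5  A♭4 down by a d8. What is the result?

B5: an octave down reaches B, and 11 semitones makes it B#4.
C5 down a diminished octave is C#4.
G5: an octave down reaches G, and 11 semitones makes it G#4.
A diminished octave down from D5 gives D#4.
Ab4: an octave down reaches A, and 11 semitones makes it A3.

B#4 C#4 G#4 D#4 A3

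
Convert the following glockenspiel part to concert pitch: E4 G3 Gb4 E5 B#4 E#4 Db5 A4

Written C4 on the glockenspiel sounds as C6, a perfect fifteenth higher; apply that shift to every note.
E4 to E6
G3 to G5
Gb4 to Gb6
E5 to E7
B#4 to B#6
E#4 to E#6
Db5 to Db7
A4 to A6

E6 G5 Gb6 E7 B#6 E#6 Db7 A6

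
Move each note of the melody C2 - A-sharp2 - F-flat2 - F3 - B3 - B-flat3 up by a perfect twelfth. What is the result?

G3 E#4 Cb4 C5 F#5 F5

A perfect twelfth up from C2 gives G3.
A#2: a twelfth up reaches E, and 19 semitones makes it E#4.
Fb2: a twelfth up reaches C, and 19 semitones makes it Cb4.
F3: a twelfth up reaches C, and 19 semitones makes it C5.
B3 up a perfect twelfth is F#5.
Bb3: a twelfth up reaches F, and 19 semitones makes it F5.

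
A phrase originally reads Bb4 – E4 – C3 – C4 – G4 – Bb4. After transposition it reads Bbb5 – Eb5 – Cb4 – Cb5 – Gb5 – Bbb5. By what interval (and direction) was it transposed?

Take the first pair: Bb4 → Bbb5. B to B spans 8 letter names, so the interval is some kind of octave.
Bb4 to Bbb5 is 11 semitones, which makes it a diminished octave; the second version is higher, so the direction is up.
Checking another pair — Bb4 → Bbb5 — gives the same interval.

up a diminished octave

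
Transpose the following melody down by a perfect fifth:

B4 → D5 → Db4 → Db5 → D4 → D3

E4 G4 Gb3 Gb4 G3 G2

B4 becomes E4
D5 becomes G4
Db4 becomes Gb3
Db5 becomes Gb4
D4 becomes G3
D3 becomes G2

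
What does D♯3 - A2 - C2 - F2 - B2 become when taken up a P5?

A#3 E3 G2 C3 F#3

D#3 up a perfect fifth is A#3.
A2 up a perfect fifth is E3.
C2 up a perfect fifth is G2.
A perfect fifth up from F2 gives C3.
B2: a fifth up reaches F, and 7 semitones makes it F#3.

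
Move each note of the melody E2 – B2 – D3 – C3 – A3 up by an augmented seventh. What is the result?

D##3 A##3 C##4 B#3 G##4

E2 → D##3
B2 → A##3
D3 → C##4
C3 → B#3
A3 → G##4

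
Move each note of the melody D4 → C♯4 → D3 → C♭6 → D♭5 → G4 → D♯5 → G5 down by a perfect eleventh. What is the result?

A perfect eleventh down from D4 gives A2.
C#4 down a perfect eleventh is G#2.
D3: an eleventh down reaches A, and 17 semitones makes it A1.
Cb6 down a perfect eleventh is Gb4.
A perfect eleventh down from Db5 gives Ab3.
G4: an eleventh down reaches D, and 17 semitones makes it D3.
A perfect eleventh down from D#5 gives A#3.
G5: an eleventh down reaches D, and 17 semitones makes it D4.

A2 G#2 A1 Gb4 Ab3 D3 A#3 D4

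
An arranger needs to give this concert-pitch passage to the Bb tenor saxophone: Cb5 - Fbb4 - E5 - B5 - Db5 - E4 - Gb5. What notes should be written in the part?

Db6 Gbb5 F#6 C#7 Eb6 F#5 Ab6

Written C4 sounds as Bb2 on the Bb tenor saxophone, so concert pitches are written a major ninth up.
Cb5 -> Db6
Fbb4 -> Gbb5
E5 -> F#6
B5 -> C#7
Db5 -> Eb6
E4 -> F#5
Gb5 -> Ab6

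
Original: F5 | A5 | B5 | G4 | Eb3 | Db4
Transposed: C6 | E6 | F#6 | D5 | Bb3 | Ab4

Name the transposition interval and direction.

Take the first pair: F5 → C6. F to C spans 5 letter names, so the interval is some kind of fifth.
F5 to C6 is 7 semitones, which makes it a perfect fifth; the second version is higher, so the direction is up.
Checking another pair — Db4 → Ab4 — gives the same interval.

up a perfect fifth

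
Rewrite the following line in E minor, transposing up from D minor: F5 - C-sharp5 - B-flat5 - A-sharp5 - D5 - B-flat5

D minor to E minor up is a major second, so every note moves up by that interval.
F5 -> G5
C#5 -> D#5
Bb5 -> C6
A#5 -> B#5
D5 -> E5
Bb5 -> C6

G5 D#5 C6 B#5 E5 C6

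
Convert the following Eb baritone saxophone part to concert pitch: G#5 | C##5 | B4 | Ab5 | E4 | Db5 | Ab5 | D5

Written C4 on the Eb baritone saxophone sounds as Eb2, a major thirteenth lower; apply that shift to every note.
G#5 → B3
C##5 → E#3
B4 → D3
Ab5 → Cb4
E4 → G2
Db5 → Fb3
Ab5 → Cb4
D5 → F3

B3 E#3 D3 Cb4 G2 Fb3 Cb4 F3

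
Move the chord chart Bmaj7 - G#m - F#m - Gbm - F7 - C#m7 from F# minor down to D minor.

Gmaj7 Em Dm Ebbm Db7 Am7

F# minor down to D minor is a major third; each chord root moves by that interval while the quality stays the same.
Bmaj7: root B down a major third → G, giving Gmaj7.
G#m: root G# down a major third → E, giving Em.
F#m: root F# down a major third → D, giving Dm.
Gbm: root Gb down a major third → Ebb, giving Ebbm.
F7: root F down a major third → Db, giving Db7.
C#m7: root C# down a major third → A, giving Am7.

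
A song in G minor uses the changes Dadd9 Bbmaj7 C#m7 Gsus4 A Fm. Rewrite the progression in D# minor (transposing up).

G minor up to D# minor is an augmented fifth; each chord root moves by that interval while the quality stays the same.
Dadd9: root D up an augmented fifth → A#, giving A#add9.
Bbmaj7: root Bb up an augmented fifth → F#, giving F#maj7.
C#m7: root C# up an augmented fifth → G##, giving G##m7.
Gsus4: root G up an augmented fifth → D#, giving D#sus4.
A: root A up an augmented fifth → E#, giving E#.
Fm: root F up an augmented fifth → C#, giving C#m.

A#add9 F#maj7 G##m7 D#sus4 E# C#m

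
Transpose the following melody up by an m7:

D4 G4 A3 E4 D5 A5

D4 -> C5
G4 -> F5
A3 -> G4
E4 -> D5
D5 -> C6
A5 -> G6

C5 F5 G4 D5 C6 G6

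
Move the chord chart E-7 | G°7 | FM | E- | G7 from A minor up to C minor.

G-7 Bb°7 AbM G- Bb7

A minor up to C minor is a minor third; each chord root moves by that interval while the quality stays the same.
E-7: root E up a minor third → G, giving G-7.
G°7: root G up a minor third → Bb, giving Bb°7.
FM: root F up a minor third → Ab, giving AbM.
E-: root E up a minor third → G, giving G-.
G7: root G up a minor third → Bb, giving Bb7.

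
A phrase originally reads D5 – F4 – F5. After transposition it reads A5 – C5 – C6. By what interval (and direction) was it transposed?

Take the first pair: D5 → A5. D to A spans 5 letter names, so the interval is some kind of fifth.
D5 to A5 is 7 semitones, which makes it a perfect fifth; the second version is higher, so the direction is up.
Checking another pair — F5 → C6 — gives the same interval.

up a perfect fifth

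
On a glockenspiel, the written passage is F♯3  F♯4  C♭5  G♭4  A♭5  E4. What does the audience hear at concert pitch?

F#5 F#6 Cb7 Gb6 Ab7 E6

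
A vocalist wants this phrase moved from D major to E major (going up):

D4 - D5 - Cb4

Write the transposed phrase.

E4 E5 Db4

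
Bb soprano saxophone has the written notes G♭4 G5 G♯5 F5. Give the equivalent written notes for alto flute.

Bbb4 Bb5 B5 Ab5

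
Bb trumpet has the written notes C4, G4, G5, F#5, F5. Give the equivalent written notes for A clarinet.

First find concert pitch: the Bb trumpet sounds a major second below written, so C4 G4 G5 F#5 F5 sounds Bb3 F4 F5 E5 Eb5.
Then write for A clarinet: it sounds a minor third below written, so the part must be a minor third above concert.
Bb3 → Db4
F4 → Ab4
F5 → Ab5
E5 → G5
Eb5 → Gb5

Db4 Ab4 Ab5 G5 Gb5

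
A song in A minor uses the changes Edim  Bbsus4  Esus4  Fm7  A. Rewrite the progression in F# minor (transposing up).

C#dim Gsus4 C#sus4 Dm7 F#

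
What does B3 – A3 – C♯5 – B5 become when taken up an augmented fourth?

E#4 D#4 F##5 E#6

An augmented fourth up from B3 gives E#4.
An augmented fourth up from A3 gives D#4.
C#5: a fourth up reaches F, and 6 semitones makes it F##5.
B5: a fourth up reaches E, and 6 semitones makes it E#6.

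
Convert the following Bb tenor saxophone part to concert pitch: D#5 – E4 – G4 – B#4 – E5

C#4 D3 F3 A#3 D4

Written C4 on the Bb tenor saxophone sounds as Bb2, a major ninth lower; apply that shift to every note.
D#5 → C#4
E4 → D3
G4 → F3
B#4 → A#3
E5 → D4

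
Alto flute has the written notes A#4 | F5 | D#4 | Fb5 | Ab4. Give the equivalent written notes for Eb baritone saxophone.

C##6 A6 F##5 Ab6 C6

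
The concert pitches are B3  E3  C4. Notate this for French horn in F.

F#4 B3 G4

Written C4 sounds as F3 on the French horn in F, so concert pitches are written a perfect fifth up.
B3 to F#4
E3 to B3
C4 to G4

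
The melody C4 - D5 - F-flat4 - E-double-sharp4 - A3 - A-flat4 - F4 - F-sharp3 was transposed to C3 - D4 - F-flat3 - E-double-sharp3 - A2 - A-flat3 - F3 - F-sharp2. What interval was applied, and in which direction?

down a perfect octave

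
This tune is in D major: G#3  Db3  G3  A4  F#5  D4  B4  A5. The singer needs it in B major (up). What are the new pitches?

E#4 Bb3 E4 F#5 D#6 B4 G#5 F#6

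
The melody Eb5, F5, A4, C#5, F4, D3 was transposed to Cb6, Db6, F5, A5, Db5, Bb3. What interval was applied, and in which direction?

up a minor sixth

Take the first pair: Eb5 → Cb6. E to C spans 6 letter names, so the interval is some kind of sixth.
Eb5 to Cb6 is 8 semitones, which makes it a minor sixth; the second version is higher, so the direction is up.
Checking another pair — D3 → Bb3 — gives the same interval.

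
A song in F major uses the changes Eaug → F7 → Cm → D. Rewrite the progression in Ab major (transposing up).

Gaug Ab7 Ebm F

F major up to Ab major is a minor third; each chord root moves by that interval while the quality stays the same.
Eaug: root E up a minor third → G, giving Gaug.
F7: root F up a minor third → Ab, giving Ab7.
Cm: root C up a minor third → Eb, giving Ebm.
D: root D up a minor third → F, giving F.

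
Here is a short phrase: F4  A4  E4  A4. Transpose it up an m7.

Eb5 G5 D5 G5

F4 up a minor seventh is Eb5.
A minor seventh up from A4 gives G5.
E4 up a minor seventh is D5.
A4 up a minor seventh is G5.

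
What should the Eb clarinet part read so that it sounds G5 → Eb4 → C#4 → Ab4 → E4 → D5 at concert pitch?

Written C4 sounds as Eb4 on the Eb clarinet, so concert pitches are written a minor third down.
G5 to E5
Eb4 to C4
C#4 to A#3
Ab4 to F4
E4 to C#4
D5 to B4

E5 C4 A#3 F4 C#4 B4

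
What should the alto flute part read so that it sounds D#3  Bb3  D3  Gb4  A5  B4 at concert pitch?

Written C4 sounds as G3 on the alto flute, so concert pitches are written a perfect fourth up.
D#3 gives G#3
Bb3 gives Eb4
D3 gives G3
Gb4 gives Cb5
A5 gives D6
B4 gives E5

G#3 Eb4 G3 Cb5 D6 E5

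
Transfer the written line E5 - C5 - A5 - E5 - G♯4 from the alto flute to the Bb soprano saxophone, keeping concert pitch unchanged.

C#5 A4 F#5 C#5 E#4

First find concert pitch: the alto flute sounds a perfect fourth below written, so E5 C5 A5 E5 G♯4 sounds B4 G4 E5 B4 D#4.
Then write for Bb soprano saxophone: it sounds a major second below written, so the part must be a major second above concert.
B4 → C#5
G4 → A4
E5 → F#5
B4 → C#5
D#4 → E#4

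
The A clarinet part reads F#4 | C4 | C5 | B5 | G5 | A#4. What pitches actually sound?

D#4 A3 A4 G#5 E5 F##4

Written C4 on the A clarinet sounds as A3, a minor third lower; apply that shift to every note.
F#4 -> D#4
C4 -> A3
C5 -> A4
B5 -> G#5
G5 -> E5
A#4 -> F##4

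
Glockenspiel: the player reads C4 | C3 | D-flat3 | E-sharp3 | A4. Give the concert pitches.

The glockenspiel sounds a perfect fifteenth above written, so transpose each written note up a perfect fifteenth.
C4 -> C6
C3 -> C5
Db3 -> Db5
E#3 -> E#5
A4 -> A6

C6 C5 Db5 E#5 A6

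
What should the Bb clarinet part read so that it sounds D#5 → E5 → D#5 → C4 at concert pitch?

Written C4 sounds as Bb3 on the Bb clarinet, so concert pitches are written a major second up.
D#5 to E#5
E5 to F#5
D#5 to E#5
C4 to D4

E#5 F#5 E#5 D4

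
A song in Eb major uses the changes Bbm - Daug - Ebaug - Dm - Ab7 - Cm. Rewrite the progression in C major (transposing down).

Gm Baug Caug Bm F7 Am

Eb major down to C major is a minor third; each chord root moves by that interval while the quality stays the same.
Bbm: root Bb down a minor third → G, giving Gm.
Daug: root D down a minor third → B, giving Baug.
Ebaug: root Eb down a minor third → C, giving Caug.
Dm: root D down a minor third → B, giving Bm.
Ab7: root Ab down a minor third → F, giving F7.
Cm: root C down a minor third → A, giving Am.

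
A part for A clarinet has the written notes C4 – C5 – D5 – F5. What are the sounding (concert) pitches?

A3 A4 B4 D5

The A clarinet sounds a minor third below written, so transpose each written note down a minor third.
C4 → A3
C5 → A4
D5 → B4
F5 → D5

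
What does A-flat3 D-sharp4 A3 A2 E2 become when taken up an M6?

A major sixth up from Ab3 gives F4.
D#4: a sixth up reaches B, and 9 semitones makes it B#4.
A3: a sixth up reaches F, and 9 semitones makes it F#4.
A2: a sixth up reaches F, and 9 semitones makes it F#3.
E2: a sixth up reaches C, and 9 semitones makes it C#3.

F4 B#4 F#4 F#3 C#3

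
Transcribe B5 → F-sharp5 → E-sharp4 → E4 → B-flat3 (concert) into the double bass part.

Written C4 sounds as C3 on the double bass, so concert pitches are written a perfect octave up.
B5 -> B6
F#5 -> F#6
E#4 -> E#5
E4 -> E5
Bb3 -> Bb4

B6 F#6 E#5 E5 Bb4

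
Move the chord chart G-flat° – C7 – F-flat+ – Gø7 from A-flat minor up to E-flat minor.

A-flat minor up to E-flat minor is a perfect fifth; each chord root moves by that interval while the quality stays the same.
G-flat°: root G-flat up a perfect fifth → Db, giving Db°.
C7: root C up a perfect fifth → G, giving G7.
F-flat+: root F-flat up a perfect fifth → Cb, giving Cb+.
Gø7: root G up a perfect fifth → D, giving Dø7.

Db° G7 Cb+ Dø7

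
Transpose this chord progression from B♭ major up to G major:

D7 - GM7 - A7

B♭ major up to G major is a major sixth; each chord root moves by that interval while the quality stays the same.
D7: root D up a major sixth → B, giving B7.
GM7: root G up a major sixth → E, giving EM7.
A7: root A up a major sixth → F#, giving F#7.

B7 EM7 F#7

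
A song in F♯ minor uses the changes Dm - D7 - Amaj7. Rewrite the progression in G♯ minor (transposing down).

Em E7 Bmaj7

F♯ minor down to G♯ minor is a minor seventh; each chord root moves by that interval while the quality stays the same.
Dm: root D down a minor seventh → E, giving Em.
D7: root D down a minor seventh → E, giving E7.
Amaj7: root A down a minor seventh → B, giving Bmaj7.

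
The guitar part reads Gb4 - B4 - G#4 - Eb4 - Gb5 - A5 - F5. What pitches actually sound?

Gb3 B3 G#3 Eb3 Gb4 A4 F4

Written C4 on the guitar sounds as C3, a perfect octave lower; apply that shift to every note.
Gb4 -> Gb3
B4 -> B3
G#4 -> G#3
Eb4 -> Eb3
Gb5 -> Gb4
A5 -> A4
F5 -> F4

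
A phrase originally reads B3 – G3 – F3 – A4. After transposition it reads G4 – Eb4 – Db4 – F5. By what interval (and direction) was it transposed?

up a minor sixth

From B3 to G4 is 6 letter names — a sixth of some quality.
B3 to G4 is 8 semitones, which makes it a minor sixth; the second version is higher, so the direction is up.
Checking another pair — A4 → F5 — gives the same interval.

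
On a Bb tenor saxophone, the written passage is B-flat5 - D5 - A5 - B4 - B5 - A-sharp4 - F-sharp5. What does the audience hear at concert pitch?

The Bb tenor saxophone sounds a major ninth below written, so transpose each written note down a major ninth.
Bb5 to Ab4
D5 to C4
A5 to G4
B4 to A3
B5 to A4
A#4 to G#3
F#5 to E4

Ab4 C4 G4 A3 A4 G#3 E4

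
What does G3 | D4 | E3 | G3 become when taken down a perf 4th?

G3 to D3
D4 to A3
E3 to B2
G3 to D3

D3 A3 B2 D3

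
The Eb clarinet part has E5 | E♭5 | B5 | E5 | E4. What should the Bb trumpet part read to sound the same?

A5 Ab5 E6 A5 A4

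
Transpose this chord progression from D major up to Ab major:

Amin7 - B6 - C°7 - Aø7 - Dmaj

Ebmin7 F6 Gb°7 Ebø7 Abmaj

D major up to Ab major is a diminished fifth; each chord root moves by that interval while the quality stays the same.
Amin7: root A up a diminished fifth → Eb, giving Ebmin7.
B6: root B up a diminished fifth → F, giving F6.
C°7: root C up a diminished fifth → Gb, giving Gb°7.
Aø7: root A up a diminished fifth → Eb, giving Ebø7.
Dmaj: root D up a diminished fifth → Ab, giving Abmaj.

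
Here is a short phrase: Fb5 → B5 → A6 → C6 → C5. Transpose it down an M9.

Ebb4 A4 G5 Bb4 Bb3

Fb5 to Ebb4
B5 to A4
A6 to G5
C6 to Bb4
C5 to Bb3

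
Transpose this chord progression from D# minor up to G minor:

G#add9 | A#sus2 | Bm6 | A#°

D# minor up to G minor is a diminished fourth; each chord root moves by that interval while the quality stays the same.
G#add9: root G# up a diminished fourth → C, giving Cadd9.
A#sus2: root A# up a diminished fourth → D, giving Dsus2.
Bm6: root B up a diminished fourth → Eb, giving Ebm6.
A#°: root A# up a diminished fourth → D, giving D°.

Cadd9 Dsus2 Ebm6 D°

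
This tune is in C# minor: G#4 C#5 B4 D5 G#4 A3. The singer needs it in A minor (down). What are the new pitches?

From C# down to A is a major third; apply that to each pitch.
G#4 -> E4
C#5 -> A4
B4 -> G4
D5 -> Bb4
G#4 -> E4
A3 -> F3

E4 A4 G4 Bb4 E4 F3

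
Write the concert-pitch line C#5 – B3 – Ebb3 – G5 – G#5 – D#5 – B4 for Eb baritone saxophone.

A#6 G#5 Cb5 E7 E#7 B#6 G#6

Written C4 sounds as Eb2 on the Eb baritone saxophone, so concert pitches are written a major thirteenth up.
C#5 gives A#6
B3 gives G#5
Ebb3 gives Cb5
G5 gives E7
G#5 gives E#7
D#5 gives B#6
B4 gives G#6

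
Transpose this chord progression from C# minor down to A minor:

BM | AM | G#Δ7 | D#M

GM FM EΔ7 BM

C# minor down to A minor is a major third; each chord root moves by that interval while the quality stays the same.
BM: root B down a major third → G, giving GM.
AM: root A down a major third → F, giving FM.
G#Δ7: root G# down a major third → E, giving EΔ7.
D#M: root D# down a major third → B, giving BM.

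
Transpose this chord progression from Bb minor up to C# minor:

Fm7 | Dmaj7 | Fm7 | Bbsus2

G#m7 E#maj7 G#m7 C#sus2

Bb minor up to C# minor is an augmented second; each chord root moves by that interval while the quality stays the same.
Fm7: root F up an augmented second → G#, giving G#m7.
Dmaj7: root D up an augmented second → E#, giving E#maj7.
Fm7: root F up an augmented second → G#, giving G#m7.
Bbsus2: root Bb up an augmented second → C#, giving C#sus2.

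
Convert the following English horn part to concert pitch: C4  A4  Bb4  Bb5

F3 D4 Eb4 Eb5

Written C4 on the English horn sounds as F3, a perfect fifth lower; apply that shift to every note.
C4 becomes F3
A4 becomes D4
Bb4 becomes Eb4
Bb5 becomes Eb5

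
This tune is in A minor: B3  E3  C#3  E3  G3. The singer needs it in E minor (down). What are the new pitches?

A minor to E minor down is a perfect fourth, so every note moves down by that interval.
B3 -> F#3
E3 -> B2
C#3 -> G#2
E3 -> B2
G3 -> D3

F#3 B2 G#2 B2 D3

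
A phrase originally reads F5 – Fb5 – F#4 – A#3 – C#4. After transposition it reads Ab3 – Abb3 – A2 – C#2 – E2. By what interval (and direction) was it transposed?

Take the first pair: F5 → Ab3. F to A spans 13 letter names, so the interval is some kind of thirteenth.
Ab3 to F5 is 21 semitones, which makes it a major thirteenth; the second version is lower, so the direction is down.
Checking another pair — C#4 → E2 — gives the same interval.

down a major thirteenth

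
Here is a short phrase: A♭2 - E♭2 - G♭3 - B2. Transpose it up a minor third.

Cb3 Gb2 Bbb3 D3

Ab2 up a minor third is Cb3.
A minor third up from Eb2 gives Gb2.
A minor third up from Gb3 gives Bbb3.
B2 up a minor third is D3.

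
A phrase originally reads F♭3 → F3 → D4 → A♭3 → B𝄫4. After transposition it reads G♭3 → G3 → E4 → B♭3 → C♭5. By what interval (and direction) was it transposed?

up a major second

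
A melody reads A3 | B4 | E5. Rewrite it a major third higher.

C#4 D#5 G#5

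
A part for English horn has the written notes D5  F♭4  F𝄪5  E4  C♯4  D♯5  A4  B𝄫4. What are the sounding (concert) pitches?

Written C4 on the English horn sounds as F3, a perfect fifth lower; apply that shift to every note.
D5 → G4
Fb4 → Bbb3
F##5 → B#4
E4 → A3
C#4 → F#3
D#5 → G#4
A4 → D4
Bbb4 → Ebb4

G4 Bbb3 B#4 A3 F#3 G#4 D4 Ebb4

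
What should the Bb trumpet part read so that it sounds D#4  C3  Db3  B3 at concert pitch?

E#4 D3 Eb3 C#4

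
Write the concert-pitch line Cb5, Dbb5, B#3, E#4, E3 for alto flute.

The alto flute sounds a perfect fourth below written, so the written part must be a perfect fourth above concert — transpose each note up.
Cb5 to Fb5
Dbb5 to Gbb5
B#3 to E#4
E#4 to A#4
E3 to A3

Fb5 Gbb5 E#4 A#4 A3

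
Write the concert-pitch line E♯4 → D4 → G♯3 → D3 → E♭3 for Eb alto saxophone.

C##5 B4 E#4 B3 C4

The Eb alto saxophone sounds a major sixth below written, so the written part must be a major sixth above concert — transpose each note up.
E#4 becomes C##5
D4 becomes B4
G#3 becomes E#4
D3 becomes B3
Eb3 becomes C4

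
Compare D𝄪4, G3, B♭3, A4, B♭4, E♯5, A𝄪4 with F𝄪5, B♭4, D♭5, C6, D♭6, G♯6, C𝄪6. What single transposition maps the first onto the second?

From D##4 to F##5 is 10 letter names — a tenth of some quality.
D##4 to F##5 is 15 semitones, which makes it a minor tenth; the second version is higher, so the direction is up.
Checking another pair — A##4 → C##6 — gives the same interval.

up a minor tenth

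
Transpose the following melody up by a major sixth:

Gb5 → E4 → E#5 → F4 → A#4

Eb6 C#5 C##6 D5 F##5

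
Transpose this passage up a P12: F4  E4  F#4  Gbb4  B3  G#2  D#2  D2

C6 B5 C#6 Dbb6 F#5 D#4 A#3 A3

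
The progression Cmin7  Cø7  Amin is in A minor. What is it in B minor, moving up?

Dmin7 Dø7 Bmin

A minor up to B minor is a major second; each chord root moves by that interval while the quality stays the same.
Cmin7: root C up a major second → D, giving Dmin7.
Cø7: root C up a major second → D, giving Dø7.
Amin: root A up a major second → B, giving Bmin.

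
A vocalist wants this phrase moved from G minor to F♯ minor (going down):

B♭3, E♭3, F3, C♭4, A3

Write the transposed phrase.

A3 D3 E3 Bb3 G#3

From G down to F♯ is a minor second; apply that to each pitch.
Bb3 -> A3
Eb3 -> D3
F3 -> E3
Cb4 -> Bb3
A3 -> G#3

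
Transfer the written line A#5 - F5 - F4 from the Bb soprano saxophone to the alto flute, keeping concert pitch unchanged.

C#6 Ab5 Ab4

First find concert pitch: the Bb soprano saxophone sounds a major second below written, so A#5 F5 F4 sounds G#5 Eb5 Eb4.
Then write for alto flute: it sounds a perfect fourth below written, so the part must be a perfect fourth above concert.
G#5 → C#6
Eb5 → Ab5
Eb4 → Ab4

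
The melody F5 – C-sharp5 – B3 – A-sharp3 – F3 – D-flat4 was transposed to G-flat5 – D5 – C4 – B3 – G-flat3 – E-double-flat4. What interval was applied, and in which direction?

From F5 to Gb5 is 2 letter names — a second of some quality.
F5 to Gb5 is 1 semitone, which makes it a minor second; the second version is higher, so the direction is up.
Checking another pair — Db4 → Ebb4 — gives the same interval.

up a minor second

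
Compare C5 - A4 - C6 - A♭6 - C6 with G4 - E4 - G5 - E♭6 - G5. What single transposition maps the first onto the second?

down a perfect fourth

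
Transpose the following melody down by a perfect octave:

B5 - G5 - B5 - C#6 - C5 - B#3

B4 G4 B4 C#5 C4 B#2

B5 down a perfect octave is B4.
G5: an octave down reaches G, and 12 semitones makes it G4.
A perfect octave down from B5 gives B4.
C#6: an octave down reaches C, and 12 semitones makes it C#5.
C5: an octave down reaches C, and 12 semitones makes it C4.
B#3 down a perfect octave is B#2.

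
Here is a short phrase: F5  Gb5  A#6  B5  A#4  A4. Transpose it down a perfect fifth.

Bb4 Cb5 D#6 E5 D#4 D4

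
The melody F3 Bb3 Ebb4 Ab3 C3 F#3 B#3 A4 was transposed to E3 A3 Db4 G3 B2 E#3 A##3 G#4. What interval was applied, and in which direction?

down a minor second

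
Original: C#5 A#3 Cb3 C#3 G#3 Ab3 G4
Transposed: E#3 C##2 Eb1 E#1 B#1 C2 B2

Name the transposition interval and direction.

From C#5 to E#3 is 13 letter names — a thirteenth of some quality.
E#3 to C#5 is 20 semitones, which makes it a minor thirteenth; the second version is lower, so the direction is down.
Checking another pair — G4 → B2 — gives the same interval.

down a minor thirteenth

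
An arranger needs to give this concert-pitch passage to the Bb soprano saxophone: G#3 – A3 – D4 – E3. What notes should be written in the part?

Written C4 sounds as Bb3 on the Bb soprano saxophone, so concert pitches are written a major second up.
G#3 → A#3
A3 → B3
D4 → E4
E3 → F#3

A#3 B3 E4 F#3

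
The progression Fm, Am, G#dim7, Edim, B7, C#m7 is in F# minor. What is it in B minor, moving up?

Bbm Dm C#dim7 Adim E7 F#m7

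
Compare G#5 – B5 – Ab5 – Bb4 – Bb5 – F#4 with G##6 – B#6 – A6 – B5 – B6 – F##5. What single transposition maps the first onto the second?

From G#5 to G##6 is 8 letter names — an octave of some quality.
G#5 to G##6 is 13 semitones, which makes it an augmented octave; the second version is higher, so the direction is up.
Checking another pair — F#4 → F##5 — gives the same interval.

up an augmented octave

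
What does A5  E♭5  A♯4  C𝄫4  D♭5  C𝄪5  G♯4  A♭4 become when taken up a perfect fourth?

D6 Ab5 D#5 Fbb4 Gb5 F##5 C#5 Db5

A5 gives D6
Eb5 gives Ab5
A#4 gives D#5
Cbb4 gives Fbb4
Db5 gives Gb5
C##5 gives F##5
G#4 gives C#5
Ab4 gives Db5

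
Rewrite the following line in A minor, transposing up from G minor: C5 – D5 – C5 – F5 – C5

D5 E5 D5 G5 D5

G minor to A minor up is a major second, so every note moves up by that interval.
C5 becomes D5
D5 becomes E5
C5 becomes D5
F5 becomes G5
C5 becomes D5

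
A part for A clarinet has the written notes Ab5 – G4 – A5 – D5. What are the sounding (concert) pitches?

The A clarinet sounds a minor third below written, so transpose each written note down a minor third.
Ab5 → F5
G4 → E4
A5 → F#5
D5 → B4

F5 E4 F#5 B4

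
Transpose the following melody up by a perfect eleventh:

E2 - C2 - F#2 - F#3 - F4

A3 F3 B3 B4 Bb5

E2 becomes A3
C2 becomes F3
F#2 becomes B3
F#3 becomes B4
F4 becomes Bb5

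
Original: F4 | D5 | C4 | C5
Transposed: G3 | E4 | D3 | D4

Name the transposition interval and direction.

From F4 to G3 is 7 letter names — a seventh of some quality.
G3 to F4 is 10 semitones, which makes it a minor seventh; the second version is lower, so the direction is down.
Checking another pair — C5 → D4 — gives the same interval.

down a minor seventh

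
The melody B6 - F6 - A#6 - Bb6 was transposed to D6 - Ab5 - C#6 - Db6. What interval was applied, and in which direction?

Take the first pair: B6 → D6. B to D spans 6 letter names, so the interval is some kind of sixth.
D6 to B6 is 9 semitones, which makes it a major sixth; the second version is lower, so the direction is down.
Checking another pair — Bb6 → Db6 — gives the same interval.

down a major sixth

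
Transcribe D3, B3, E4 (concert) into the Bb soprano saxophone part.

E3 C#4 F#4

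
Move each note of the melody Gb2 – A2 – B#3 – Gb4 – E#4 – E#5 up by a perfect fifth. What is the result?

Db3 E3 F##4 Db5 B#4 B#5

Gb2 -> Db3
A2 -> E3
B#3 -> F##4
Gb4 -> Db5
E#4 -> B#4
E#5 -> B#5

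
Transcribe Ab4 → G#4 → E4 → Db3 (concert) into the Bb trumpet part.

Bb4 A#4 F#4 Eb3

The Bb trumpet sounds a major second below written, so the written part must be a major second above concert — transpose each note up.
Ab4 to Bb4
G#4 to A#4
E4 to F#4
Db3 to Eb3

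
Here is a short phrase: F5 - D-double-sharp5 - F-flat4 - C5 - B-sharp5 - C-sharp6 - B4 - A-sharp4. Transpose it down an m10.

D4 B##3 Db3 A3 G##4 A#4 G#3 F##3

F5 down a minor tenth is D4.
D##5 down a minor tenth is B##3.
Fb4 down a minor tenth is Db3.
A minor tenth down from C5 gives A3.
A minor tenth down from B#5 gives G##4.
C#6: a tenth down reaches A, and 15 semitones makes it A#4.
A minor tenth down from B4 gives G#3.
A minor tenth down from A#4 gives F##3.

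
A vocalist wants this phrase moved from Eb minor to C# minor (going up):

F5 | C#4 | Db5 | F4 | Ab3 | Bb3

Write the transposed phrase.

D#6 A##4 B5 D#5 F#4 G#4

From Eb up to C# is an augmented sixth; apply that to each pitch.
F5 to D#6
C#4 to A##4
Db5 to B5
F4 to D#5
Ab3 to F#4
Bb3 to G#4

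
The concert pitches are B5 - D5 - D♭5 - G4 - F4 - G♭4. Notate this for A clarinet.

D6 F5 Fb5 Bb4 Ab4 Bbb4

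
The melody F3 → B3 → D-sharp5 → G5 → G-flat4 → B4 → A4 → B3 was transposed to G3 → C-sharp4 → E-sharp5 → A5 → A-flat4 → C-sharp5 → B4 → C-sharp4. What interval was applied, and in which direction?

up a major second

Take the first pair: F3 → G3. F to G spans 2 letter names, so the interval is some kind of second.
F3 to G3 is 2 semitones, which makes it a major second; the second version is higher, so the direction is up.
Checking another pair — B3 → C#4 — gives the same interval.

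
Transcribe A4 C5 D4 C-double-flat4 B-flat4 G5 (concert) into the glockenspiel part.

A2 C3 D2 Cbb2 Bb2 G3

The glockenspiel sounds a perfect fifteenth above written, so the written part must be a perfect fifteenth below concert — transpose each note down.
A4 becomes A2
C5 becomes C3
D4 becomes D2
Cbb4 becomes Cbb2
Bb4 becomes Bb2
G5 becomes G3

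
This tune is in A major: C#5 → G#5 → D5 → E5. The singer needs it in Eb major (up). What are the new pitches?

G5 D6 Ab5 Bb5

From A up to Eb is a diminished fifth; apply that to each pitch.
C#5 -> G5
G#5 -> D6
D5 -> Ab5
E5 -> Bb5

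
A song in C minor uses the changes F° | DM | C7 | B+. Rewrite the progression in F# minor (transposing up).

B° G#M F#7 E#+

C minor up to F# minor is an augmented fourth; each chord root moves by that interval while the quality stays the same.
F°: root F up an augmented fourth → B, giving B°.
DM: root D up an augmented fourth → G#, giving G#M.
C7: root C up an augmented fourth → F#, giving F#7.
B+: root B up an augmented fourth → E#, giving E#+.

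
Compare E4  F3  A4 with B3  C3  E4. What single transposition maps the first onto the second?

down a perfect fourth

Take the first pair: E4 → B3. E to B spans 4 letter names, so the interval is some kind of fourth.
B3 to E4 is 5 semitones, which makes it a perfect fourth; the second version is lower, so the direction is down.
Checking another pair — A4 → E4 — gives the same interval.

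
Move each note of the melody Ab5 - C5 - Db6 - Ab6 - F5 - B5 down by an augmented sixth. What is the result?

An augmented sixth down from Ab5 gives Cbb5.
An augmented sixth down from C5 gives Ebb4.
An augmented sixth down from Db6 gives Fbb5.
An augmented sixth down from Ab6 gives Cbb6.
F5: a sixth down reaches A, and 10 semitones makes it Abb4.
B5: a sixth down reaches D, and 10 semitones makes it Db5.

Cbb5 Ebb4 Fbb5 Cbb6 Abb4 Db5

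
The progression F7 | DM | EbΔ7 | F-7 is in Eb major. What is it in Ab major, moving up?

Bb7 GM AbΔ7 Bb-7

Eb major up to Ab major is a perfect fourth; each chord root moves by that interval while the quality stays the same.
F7: root F up a perfect fourth → Bb, giving Bb7.
DM: root D up a perfect fourth → G, giving GM.
EbΔ7: root Eb up a perfect fourth → Ab, giving AbΔ7.
F-7: root F up a perfect fourth → Bb, giving Bb-7.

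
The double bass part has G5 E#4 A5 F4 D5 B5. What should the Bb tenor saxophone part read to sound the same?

A5 F##4 B5 G4 E5 C#6

First find concert pitch: the double bass sounds a perfect octave below written, so G5 E#4 A5 F4 D5 B5 sounds G4 E#3 A4 F3 D4 B4.
Then write for Bb tenor saxophone: it sounds a major ninth below written, so the part must be a major ninth above concert.
G4 → A5
E#3 → F##4
A4 → B5
F3 → G4
D4 → E5
B4 → C#6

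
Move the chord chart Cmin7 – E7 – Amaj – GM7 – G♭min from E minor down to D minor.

E minor down to D minor is a major second; each chord root moves by that interval while the quality stays the same.
Cmin7: root C down a major second → Bb, giving Bbmin7.
E7: root E down a major second → D, giving D7.
Amaj: root A down a major second → G, giving Gmaj.
GM7: root G down a major second → F, giving FM7.
G♭min: root G♭ down a major second → Fb, giving Fbmin.

Bbmin7 D7 Gmaj FM7 Fbmin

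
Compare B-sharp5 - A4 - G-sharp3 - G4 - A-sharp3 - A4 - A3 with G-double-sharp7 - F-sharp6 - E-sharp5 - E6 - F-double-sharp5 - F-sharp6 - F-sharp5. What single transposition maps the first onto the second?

up a major thirteenth

Take the first pair: B#5 → G##7. B to G spans 13 letter names, so the interval is some kind of thirteenth.
B#5 to G##7 is 21 semitones, which makes it a major thirteenth; the second version is higher, so the direction is up.
Checking another pair — A3 → F#5 — gives the same interval.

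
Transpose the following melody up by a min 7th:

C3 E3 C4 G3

A minor seventh up from C3 gives Bb3.
E3: a seventh up reaches D, and 10 semitones makes it D4.
A minor seventh up from C4 gives Bb4.
A minor seventh up from G3 gives F4.

Bb3 D4 Bb4 F4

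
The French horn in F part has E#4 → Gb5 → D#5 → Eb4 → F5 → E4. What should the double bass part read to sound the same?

First find concert pitch: the French horn in F sounds a perfect fifth below written, so E#4 Gb5 D#5 Eb4 F5 E4 sounds A#3 Cb5 G#4 Ab3 Bb4 A3.
Then write for double bass: it sounds a perfect octave below written, so the part must be a perfect octave above concert.
A#3 → A#4
Cb5 → Cb6
G#4 → G#5
Ab3 → Ab4
Bb4 → Bb5
A3 → A4

A#4 Cb6 G#5 Ab4 Bb5 A4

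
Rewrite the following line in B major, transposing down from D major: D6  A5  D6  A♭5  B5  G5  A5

B5 F#5 B5 F5 G#5 E5 F#5

D major to B major down is a minor third, so every note moves down by that interval.
D6 becomes B5
A5 becomes F#5
D6 becomes B5
Ab5 becomes F5
B5 becomes G#5
G5 becomes E5
A5 becomes F#5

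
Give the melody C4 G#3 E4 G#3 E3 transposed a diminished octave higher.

Cb5 G4 Eb5 G4 Eb4

C4 to Cb5
G#3 to G4
E4 to Eb5
G#3 to G4
E3 to Eb4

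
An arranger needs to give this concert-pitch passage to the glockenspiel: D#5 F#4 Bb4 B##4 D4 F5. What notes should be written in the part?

D#3 F#2 Bb2 B##2 D2 F3

Written C4 sounds as C6 on the glockenspiel, so concert pitches are written a perfect fifteenth down.
D#5 gives D#3
F#4 gives F#2
Bb4 gives Bb2
B##4 gives B##2
D4 gives D2
F5 gives F3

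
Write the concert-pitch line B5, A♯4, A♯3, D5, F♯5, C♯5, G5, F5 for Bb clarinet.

C#6 B#4 B#3 E5 G#5 D#5 A5 G5

Written C4 sounds as Bb3 on the Bb clarinet, so concert pitches are written a major second up.
B5 → C#6
A#4 → B#4
A#3 → B#3
D5 → E5
F#5 → G#5
C#5 → D#5
G5 → A5
F5 → G5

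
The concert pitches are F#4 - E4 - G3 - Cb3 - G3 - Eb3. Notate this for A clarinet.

Written C4 sounds as A3 on the A clarinet, so concert pitches are written a minor third up.
F#4 -> A4
E4 -> G4
G3 -> Bb3
Cb3 -> Ebb3
G3 -> Bb3
Eb3 -> Gb3

A4 G4 Bb3 Ebb3 Bb3 Gb3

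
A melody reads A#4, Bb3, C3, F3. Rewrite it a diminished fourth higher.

A#4 becomes D5
Bb3 becomes Ebb4
C3 becomes Fb3
F3 becomes Bbb3

D5 Ebb4 Fb3 Bbb3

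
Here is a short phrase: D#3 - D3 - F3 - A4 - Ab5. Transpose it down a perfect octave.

D#3 down a perfect octave is D#2.
D3 down a perfect octave is D2.
F3: an octave down reaches F, and 12 semitones makes it F2.
A4: an octave down reaches A, and 12 semitones makes it A3.
A perfect octave down from Ab5 gives Ab4.

D#2 D2 F2 A3 Ab4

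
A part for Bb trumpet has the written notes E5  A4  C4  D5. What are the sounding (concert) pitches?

D5 G4 Bb3 C5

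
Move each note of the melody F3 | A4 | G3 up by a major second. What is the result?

G3 B4 A3

F3 -> G3
A4 -> B4
G3 -> A3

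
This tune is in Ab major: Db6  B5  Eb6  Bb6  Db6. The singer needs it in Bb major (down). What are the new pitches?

Eb5 C#5 F5 C6 Eb5

From Ab down to Bb is a minor seventh; apply that to each pitch.
Db6 → Eb5
B5 → C#5
Eb6 → F5
Bb6 → C6
Db6 → Eb5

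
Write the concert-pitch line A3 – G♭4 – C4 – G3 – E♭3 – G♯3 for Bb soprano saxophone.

Written C4 sounds as Bb3 on the Bb soprano saxophone, so concert pitches are written a major second up.
A3 -> B3
Gb4 -> Ab4
C4 -> D4
G3 -> A3
Eb3 -> F3
G#3 -> A#3

B3 Ab4 D4 A3 F3 A#3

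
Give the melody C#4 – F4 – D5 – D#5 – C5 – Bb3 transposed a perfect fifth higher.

C#4 -> G#4
F4 -> C5
D5 -> A5
D#5 -> A#5
C5 -> G5
Bb3 -> F4

G#4 C5 A5 A#5 G5 F4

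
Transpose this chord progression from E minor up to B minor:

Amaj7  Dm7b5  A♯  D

Emaj7 Am7b5 E# A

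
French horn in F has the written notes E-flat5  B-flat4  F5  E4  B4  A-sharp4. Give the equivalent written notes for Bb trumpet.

Bb4 F4 C5 B3 F#4 E#4

First find concert pitch: the French horn in F sounds a perfect fifth below written, so E-flat5 B-flat4 F5 E4 B4 A-sharp4 sounds Ab4 Eb4 Bb4 A3 E4 D#4.
Then write for Bb trumpet: it sounds a major second below written, so the part must be a major second above concert.
Ab4 → Bb4
Eb4 → F4
Bb4 → C5
A3 → B3
E4 → F#4
D#4 → E#4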